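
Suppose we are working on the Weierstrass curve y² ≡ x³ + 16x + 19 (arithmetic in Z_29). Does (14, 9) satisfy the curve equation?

no

y² = 9² ≡ 23; x³ + 16x + 19 = 2987 ≡ 0 (mod 29). 23 ≠ 0.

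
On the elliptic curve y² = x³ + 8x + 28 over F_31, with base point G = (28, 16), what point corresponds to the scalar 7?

(26, 24)

Repeated addition: build up to 7G.
2G: tangent at (28, 16): λ = (3·28² + 8)/(2·16) ≡ 4/1. 1⁻¹ ≡ 1 (mod 31) since 1·1 = 1 ≡ 1, so λ ≡ 4·1 ≡ 4.
  x = λ² - 28 - 28 = 16 - 56 ≡ 22; y = λ·(28 - 22) - 16 ≡ 8. → (22, 8)
3G: (22, 8) + (28, 16). λ = (16 - 8)/(28 - 22) ≡ 8/6 mod 31. 6⁻¹ ≡ 26 (mod 31) since 6·26 = 156 ≡ 1, so λ ≡ 22.
  x = λ² - 22 - 28 = 484 - 50 ≡ 0; y = λ·(22 - 0) - 8 ≡ 11. → (0, 11)
4G: (0, 11) + (28, 16). λ = (16 - 11)/(28 - 0) ≡ 5/28 mod 31. 28⁻¹ ≡ 10 (mod 31), so λ ≡ 19.
  x = λ² - 0 - 28 = 361 - 28 ≡ 23; y = λ·(0 - 23) - 11 ≡ 17. → (23, 17)
5G: (23, 17) + (28, 16). λ = (16 - 17)/(28 - 23) ≡ 30/5 mod 31. 5⁻¹ ≡ 25 (mod 31), so λ ≡ 6.
  x = λ² - 23 - 28 = 36 - 51 ≡ 16; y = λ·(23 - 16) - 17 ≡ 25. → (16, 25)
6G: (16, 25) + (28, 16). λ = (16 - 25)/(28 - 16) ≡ 22/12 mod 31. 12⁻¹ ≡ 13 (mod 31) since 12·13 = 156 ≡ 1, so λ ≡ 7.
  x = λ² - 16 - 28 = 49 - 44 ≡ 5; y = λ·(16 - 5) - 25 ≡ 21. → (5, 21)
7G: (5, 21) + (28, 16). λ = (16 - 21)/(28 - 5) ≡ 26/23 mod 31. 23⁻¹ ≡ 27 (mod 31), so λ ≡ 20.
  x = λ² - 5 - 28 = 400 - 33 ≡ 26; y = λ·(5 - 26) - 21 ≡ 24. → (26, 24)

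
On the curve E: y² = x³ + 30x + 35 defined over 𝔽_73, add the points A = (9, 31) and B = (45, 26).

(9, 31) + (45, 26). λ = (26 - 31)/(45 - 9) ≡ 68/36 mod 73. 36⁻¹ ≡ 71 (mod 73), so λ ≡ 10.
  x = λ² - 9 - 45 = 100 - 54 ≡ 46; y = λ·(9 - 46) - 31 ≡ 37. → (46, 37)

(46, 37)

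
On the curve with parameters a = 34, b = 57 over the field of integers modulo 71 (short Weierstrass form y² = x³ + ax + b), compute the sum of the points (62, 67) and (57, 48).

(62, 67) + (57, 48). λ = (48 - 67)/(57 - 62) ≡ 52/66 mod 71. 66⁻¹ ≡ 14 (mod 71) since 66·14 = 924 ≡ 1, so λ ≡ 18.
  x = λ² - 62 - 57 = 324 - 119 ≡ 63; y = λ·(62 - 63) - 67 ≡ 57. → (63, 57)

(63, 57)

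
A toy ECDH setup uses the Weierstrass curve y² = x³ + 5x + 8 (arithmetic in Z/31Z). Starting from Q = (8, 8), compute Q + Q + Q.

(25, 14)

Repeated addition: build up to 3Q.
2Q: tangent at (8, 8): λ = (3·8² + 5)/(2·8) ≡ 11/16. 16⁻¹ ≡ 2 (mod 31), so λ ≡ 11·2 ≡ 22.
  x = λ² - 8 - 8 = 484 - 16 ≡ 3; y = λ·(8 - 3) - 8 ≡ 9. → (3, 9)
3Q: (3, 9) + (8, 8). λ = (8 - 9)/(8 - 3) ≡ 30/5 mod 31. 5⁻¹ ≡ 25 (mod 31), so λ ≡ 6.
  x = λ² - 3 - 8 = 36 - 11 ≡ 25; y = λ·(3 - 25) - 9 ≡ 14. → (25, 14)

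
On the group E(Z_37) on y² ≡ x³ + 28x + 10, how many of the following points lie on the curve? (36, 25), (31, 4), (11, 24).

1

(36, 25): 25² ≡ 33, rhs ≡ 18 → off.
(31, 4): 4² ≡ 16, rhs ≡ 33 → off.
(11, 24): 24² ≡ 21, rhs ≡ 21 → on.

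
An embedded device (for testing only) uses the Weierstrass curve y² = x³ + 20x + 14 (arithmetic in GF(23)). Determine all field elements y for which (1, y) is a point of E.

9, 14

x³ + 20x + 14 = 35 ≡ 12 (mod 23).
Square roots of 12 mod 23: 9 and 14 (since 9² = 81 ≡ 12).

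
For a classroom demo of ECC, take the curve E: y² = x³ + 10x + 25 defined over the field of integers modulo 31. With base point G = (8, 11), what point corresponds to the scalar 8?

(10, 28)

Double-and-add on 8 = (1000)₂. Start with G = (8, 11) for the leading 1-bit.
double: tangent at (8, 11): λ = (3·8² + 10)/(2·11) ≡ 16/22. 22⁻¹ ≡ 24 (mod 31) since 22·24 = 528 ≡ 1, so λ ≡ 16·24 ≡ 12.
  x = λ² - 8 - 8 = 144 - 16 ≡ 4; y = λ·(8 - 4) - 11 ≡ 6. → (4, 6)
double: tangent at (4, 6): λ = (3·4² + 10)/(2·6) ≡ 27/12. 12⁻¹ ≡ 13 (mod 31) since 12·13 = 156 ≡ 1, so λ ≡ 27·13 ≡ 10.
  x = λ² - 4 - 4 = 100 - 8 ≡ 30; y = λ·(4 - 30) - 6 ≡ 13. → (30, 13)
double: tangent at (30, 13): λ = (3·30² + 10)/(2·13) ≡ 13/26. 26⁻¹ ≡ 6 (mod 31), so λ ≡ 13·6 ≡ 16.
  x = λ² - 30 - 30 = 256 - 60 ≡ 10; y = λ·(30 - 10) - 13 ≡ 28. → (10, 28)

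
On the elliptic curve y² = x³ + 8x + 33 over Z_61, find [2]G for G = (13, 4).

tangent at (13, 4): λ = (3·13² + 8)/(2·4) ≡ 27/8. 8⁻¹ ≡ 23 (mod 61), so λ ≡ 27·23 ≡ 11.
  x = λ² - 13 - 13 = 121 - 26 ≡ 34; y = λ·(13 - 34) - 4 ≡ 9. → (34, 9)

(34, 9)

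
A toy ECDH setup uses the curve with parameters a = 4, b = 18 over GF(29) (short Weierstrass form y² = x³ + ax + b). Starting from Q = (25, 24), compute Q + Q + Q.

(13, 11)

Repeated addition: build up to 3Q.
2Q: tangent at (25, 24): λ = (3·25² + 4)/(2·24) ≡ 23/19. 19⁻¹ ≡ 26 (mod 29) since 19·26 = 494 ≡ 1, so λ ≡ 23·26 ≡ 18.
  x = λ² - 25 - 25 = 324 - 50 ≡ 13; y = λ·(25 - 13) - 24 ≡ 18. → (13, 18)
3Q: (13, 18) + (25, 24). λ = (24 - 18)/(25 - 13) ≡ 6/12 mod 29. 12⁻¹ ≡ 17 (mod 29) since 12·17 = 204 ≡ 1, so λ ≡ 15.
  x = λ² - 13 - 25 = 225 - 38 ≡ 13; y = λ·(13 - 13) - 18 ≡ 11. → (13, 11)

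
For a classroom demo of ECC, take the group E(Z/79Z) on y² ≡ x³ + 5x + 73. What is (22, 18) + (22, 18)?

(56, 6)

tangent at (22, 18): λ = (3·22² + 5)/(2·18) ≡ 35/36. 36⁻¹ ≡ 11 (mod 79), so λ ≡ 35·11 ≡ 69.
  x = λ² - 22 - 22 = 4761 - 44 ≡ 56; y = λ·(22 - 56) - 18 ≡ 6. → (56, 6)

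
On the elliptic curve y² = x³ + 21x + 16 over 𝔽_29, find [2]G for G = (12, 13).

(12, 16)

tangent at (12, 13): λ = (3·12² + 21)/(2·13) ≡ 18/26. 26⁻¹ ≡ 19 (mod 29), so λ ≡ 18·19 ≡ 23.
  x = λ² - 12 - 12 = 529 - 24 ≡ 12; y = λ·(12 - 12) - 13 ≡ 16. → (12, 16)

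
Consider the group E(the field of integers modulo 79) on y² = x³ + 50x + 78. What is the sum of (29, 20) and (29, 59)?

O

The two points share x = 29 and their y-coordinates satisfy 20 + 59 ≡ 0 (mod 79), so they are inverses. Their sum is ∞.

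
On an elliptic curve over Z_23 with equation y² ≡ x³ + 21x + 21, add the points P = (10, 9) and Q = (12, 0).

(4, 10)

(10, 9) + (12, 0). λ = (0 - 9)/(12 - 10) ≡ 14/2 mod 23. 2⁻¹ ≡ 12 (mod 23), so λ ≡ 7.
  x = λ² - 10 - 12 = 49 - 22 ≡ 4; y = λ·(10 - 4) - 9 ≡ 10. → (4, 10)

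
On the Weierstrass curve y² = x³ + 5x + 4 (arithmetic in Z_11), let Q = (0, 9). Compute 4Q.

O

Double-and-add on 4 = (100)₂. Start with Q = (0, 9) for the leading 1-bit.
double: tangent at (0, 9): λ = (3·0² + 5)/(2·9) ≡ 5/7. 7⁻¹ ≡ 8 (mod 11), so λ ≡ 5·8 ≡ 7.
  x = λ² - 0 - 0 = 49 - 0 ≡ 5; y = λ·(0 - 5) - 9 ≡ 0. → (5, 0)
double: (5, 0) + (5, 0): same x and y₁ ≡ -y₂, so the sum is the point at infinity.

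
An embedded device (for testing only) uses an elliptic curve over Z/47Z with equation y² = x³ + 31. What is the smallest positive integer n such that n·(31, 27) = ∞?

12

2P: tangent at (31, 27): λ = (3·31² + 0)/(2·27) ≡ 16/7. 7⁻¹ ≡ 27 (mod 47), so λ ≡ 16·27 ≡ 9.
  x = λ² - 31 - 31 = 81 - 62 ≡ 19; y = λ·(31 - 19) - 27 ≡ 34. → (19, 34)
3P: (19, 34) + (31, 27). λ = (27 - 34)/(31 - 19) ≡ 40/12 mod 47. 12⁻¹ ≡ 4 (mod 47), so λ ≡ 19.
  x = λ² - 19 - 31 = 361 - 50 ≡ 29; y = λ·(19 - 29) - 34 ≡ 11. → (29, 11)
4P: (29, 11) + (31, 27). λ = (27 - 11)/(31 - 29) ≡ 16/2 mod 47. 2⁻¹ ≡ 24 (mod 47), so λ ≡ 8.
  x = λ² - 29 - 31 = 64 - 60 ≡ 4; y = λ·(29 - 4) - 11 ≡ 1. → (4, 1)
5P: (4, 1) + (31, 27). λ = (27 - 1)/(31 - 4) ≡ 26/27 mod 47. 27⁻¹ ≡ 7 (mod 47), so λ ≡ 41.
  x = λ² - 4 - 31 = 1681 - 35 ≡ 1; y = λ·(4 - 1) - 1 ≡ 28. → (1, 28)
6P: (1, 28) + (31, 27). λ = (27 - 28)/(31 - 1) ≡ 46/30 mod 47. 30⁻¹ ≡ 11 (mod 47) since 30·11 = 330 ≡ 1, so λ ≡ 36.
  x = λ² - 1 - 31 = 1296 - 32 ≡ 42; y = λ·(1 - 42) - 28 ≡ 0. → (42, 0)
7P: (42, 0) + (31, 27). λ = (27 - 0)/(31 - 42) ≡ 27/36 mod 47. 36⁻¹ ≡ 17 (mod 47), so λ ≡ 36.
  x = λ² - 42 - 31 = 1296 - 73 ≡ 1; y = λ·(42 - 1) - 0 ≡ 19. → (1, 19)
8P: (1, 19) + (31, 27). λ = (27 - 19)/(31 - 1) ≡ 8/30 mod 47. 30⁻¹ ≡ 11 (mod 47), so λ ≡ 41.
  x = λ² - 1 - 31 = 1681 - 32 ≡ 4; y = λ·(1 - 4) - 19 ≡ 46. → (4, 46)
9P: (4, 46) + (31, 27). λ = (27 - 46)/(31 - 4) ≡ 28/27 mod 47. 27⁻¹ ≡ 7 (mod 47) since 27·7 = 189 ≡ 1, so λ ≡ 8.
  x = λ² - 4 - 31 = 64 - 35 ≡ 29; y = λ·(4 - 29) - 46 ≡ 36. → (29, 36)
10P: (29, 36) + (31, 27). λ = (27 - 36)/(31 - 29) ≡ 38/2 mod 47. 2⁻¹ ≡ 24 (mod 47) since 2·24 = 48 ≡ 1, so λ ≡ 19.
  x = λ² - 29 - 31 = 361 - 60 ≡ 19; y = λ·(29 - 19) - 36 ≡ 13. → (19, 13)
11P: (19, 13) + (31, 27). λ = (27 - 13)/(31 - 19) ≡ 14/12 mod 47. 12⁻¹ ≡ 4 (mod 47), so λ ≡ 9.
  x = λ² - 19 - 31 = 81 - 50 ≡ 31; y = λ·(19 - 31) - 13 ≡ 20. → (31, 20)
12P: (31, 20) + (31, 27): same x and y₁ ≡ -y₂, so the sum is ∞.
12P = ∞, so the order is 12.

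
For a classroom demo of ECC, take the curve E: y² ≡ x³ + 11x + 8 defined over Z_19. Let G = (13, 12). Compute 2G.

tangent at (13, 12): λ = (3·13² + 11)/(2·12) ≡ 5/5. 5⁻¹ ≡ 4 (mod 19) since 5·4 = 20 ≡ 1, so λ ≡ 5·4 ≡ 1.
  x = λ² - 13 - 13 = 1 - 26 ≡ 13; y = λ·(13 - 13) - 12 ≡ 7. → (13, 7)

(13, 7)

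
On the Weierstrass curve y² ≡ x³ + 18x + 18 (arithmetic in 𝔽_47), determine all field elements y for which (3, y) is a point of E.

x³ + 18x + 18 = 99 ≡ 5 (mod 47).
5 is a non-residue mod 47; no y exists.

none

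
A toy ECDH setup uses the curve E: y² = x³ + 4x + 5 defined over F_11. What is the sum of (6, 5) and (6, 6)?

The two points share x = 6 and their y-coordinates satisfy 5 + 6 ≡ 0 (mod 11), so they are inverses. Their sum is O.

O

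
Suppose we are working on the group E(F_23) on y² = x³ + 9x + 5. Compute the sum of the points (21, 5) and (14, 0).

(4, 17)

(21, 5) + (14, 0). λ = (0 - 5)/(14 - 21) ≡ 18/16 mod 23. 16⁻¹ ≡ 13 (mod 23), so λ ≡ 4.
  x = λ² - 21 - 14 = 16 - 35 ≡ 4; y = λ·(21 - 4) - 5 ≡ 17. → (4, 17)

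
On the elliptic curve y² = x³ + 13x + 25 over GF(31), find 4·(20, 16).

(25, 17)

Write P = (20, 16).
Double-and-add on 4 = (100)₂. Start with P = (20, 16) for the leading 1-bit.
double: tangent at (20, 16): λ = (3·20² + 13)/(2·16) ≡ 4/1. 1⁻¹ ≡ 1 (mod 31) since 1·1 = 1 ≡ 1, so λ ≡ 4·1 ≡ 4.
  x = λ² - 20 - 20 = 16 - 40 ≡ 7; y = λ·(20 - 7) - 16 ≡ 5. → (7, 5)
double: tangent at (7, 5): λ = (3·7² + 13)/(2·5) ≡ 5/10. 10⁻¹ ≡ 28 (mod 31), so λ ≡ 5·28 ≡ 16.
  x = λ² - 7 - 7 = 256 - 14 ≡ 25; y = λ·(7 - 25) - 5 ≡ 17. → (25, 17)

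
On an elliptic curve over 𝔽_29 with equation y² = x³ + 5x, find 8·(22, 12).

Write Q = (22, 12).
Double-and-add on 8 = (1000)₂. Start with Q = (22, 12) for the leading 1-bit.
double: tangent at (22, 12): λ = (3·22² + 5)/(2·12) ≡ 7/24. 24⁻¹ ≡ 23 (mod 29), so λ ≡ 7·23 ≡ 16.
  x = λ² - 22 - 22 = 256 - 44 ≡ 9; y = λ·(22 - 9) - 12 ≡ 22. → (9, 22)
double: tangent at (9, 22): λ = (3·9² + 5)/(2·22) ≡ 16/15. 15⁻¹ ≡ 2 (mod 29), so λ ≡ 16·2 ≡ 3.
  x = λ² - 9 - 9 = 9 - 18 ≡ 20; y = λ·(9 - 20) - 22 ≡ 3. → (20, 3)
double: tangent at (20, 3): λ = (3·20² + 5)/(2·3) ≡ 16/6. 6⁻¹ ≡ 5 (mod 29) since 6·5 = 30 ≡ 1, so λ ≡ 16·5 ≡ 22.
  x = λ² - 20 - 20 = 484 - 40 ≡ 9; y = λ·(20 - 9) - 3 ≡ 7. → (9, 7)

(9, 7)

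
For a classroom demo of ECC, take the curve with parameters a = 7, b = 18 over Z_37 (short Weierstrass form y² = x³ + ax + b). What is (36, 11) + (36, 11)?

(23, 5)

tangent at (36, 11): λ = (3·36² + 7)/(2·11) ≡ 10/22. 22⁻¹ ≡ 32 (mod 37), so λ ≡ 10·32 ≡ 24.
  x = λ² - 36 - 36 = 576 - 72 ≡ 23; y = λ·(36 - 23) - 11 ≡ 5. → (23, 5)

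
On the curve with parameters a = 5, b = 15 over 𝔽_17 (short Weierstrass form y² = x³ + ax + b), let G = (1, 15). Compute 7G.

Double-and-add on 7 = (111)₂. Start with G = (1, 15) for the leading 1-bit.
double: tangent at (1, 15): λ = (3·1² + 5)/(2·15) ≡ 8/13. 13⁻¹ ≡ 4 (mod 17), so λ ≡ 8·4 ≡ 15.
  x = λ² - 1 - 1 = 225 - 2 ≡ 2; y = λ·(1 - 2) - 15 ≡ 4. → (2, 4)
add G: (2, 4) + (1, 15). λ = (15 - 4)/(1 - 2) ≡ 11/16 mod 17. 16⁻¹ ≡ 16 (mod 17) since 16·16 = 256 ≡ 1, so λ ≡ 6.
  x = λ² - 2 - 1 = 36 - 3 ≡ 16; y = λ·(2 - 16) - 4 ≡ 14. → (16, 14)
double: tangent at (16, 14): λ = (3·16² + 5)/(2·14) ≡ 8/11. 11⁻¹ ≡ 14 (mod 17), so λ ≡ 8·14 ≡ 10.
  x = λ² - 16 - 16 = 100 - 32 ≡ 0; y = λ·(16 - 0) - 14 ≡ 10. → (0, 10)
add G: (0, 10) + (1, 15). λ = (15 - 10)/(1 - 0) ≡ 5/1 mod 17. 1⁻¹ ≡ 1 (mod 17), so λ ≡ 5.
  x = λ² - 0 - 1 = 25 - 1 ≡ 7; y = λ·(0 - 7) - 10 ≡ 6. → (7, 6)

(7, 6)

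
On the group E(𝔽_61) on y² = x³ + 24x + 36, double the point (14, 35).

tangent at (14, 35): λ = (3·14² + 24)/(2·35) ≡ 2/9. 9⁻¹ ≡ 34 (mod 61) since 9·34 = 306 ≡ 1, so λ ≡ 2·34 ≡ 7.
  x = λ² - 14 - 14 = 49 - 28 ≡ 21; y = λ·(14 - 21) - 35 ≡ 38. → (21, 38)

(21, 38)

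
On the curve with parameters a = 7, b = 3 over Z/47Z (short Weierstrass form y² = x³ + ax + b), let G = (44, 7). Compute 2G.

(33, 13)

tangent at (44, 7): λ = (3·44² + 7)/(2·7) ≡ 34/14. 14⁻¹ ≡ 37 (mod 47), so λ ≡ 34·37 ≡ 36.
  x = λ² - 44 - 44 = 1296 - 88 ≡ 33; y = λ·(44 - 33) - 7 ≡ 13. → (33, 13)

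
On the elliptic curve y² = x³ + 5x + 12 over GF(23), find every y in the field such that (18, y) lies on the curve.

x³ + 5x + 12 = 5934 ≡ 0 (mod 23).
Only y = 0 satisfies y² ≡ 0.

0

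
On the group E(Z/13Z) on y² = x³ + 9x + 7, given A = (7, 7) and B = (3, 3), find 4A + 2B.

(7, 6)

First 4A:
Double-and-add on 4 = (100)₂. Start with A = (7, 7) for the leading 1-bit.
double: tangent at (7, 7): λ = (3·7² + 9)/(2·7) ≡ 0/1. 1⁻¹ ≡ 1 (mod 13), so λ ≡ 0·1 ≡ 0.
  x = λ² - 7 - 7 = 0 - 14 ≡ 12; y = λ·(7 - 12) - 7 ≡ 6. → (12, 6)
double: tangent at (12, 6): λ = (3·12² + 9)/(2·6) ≡ 12/12. 12⁻¹ ≡ 12 (mod 13) since 12·12 = 144 ≡ 1, so λ ≡ 12·12 ≡ 1.
  x = λ² - 12 - 12 = 1 - 24 ≡ 3; y = λ·(12 - 3) - 6 ≡ 3. → (3, 3)
4A = (3, 3).
Next 2B:
Repeated addition: build up to 2B.
2B: tangent at (3, 3): λ = (3·3² + 9)/(2·3) ≡ 10/6. 6⁻¹ ≡ 11 (mod 13), so λ ≡ 10·11 ≡ 6.
  x = λ² - 3 - 3 = 36 - 6 ≡ 4; y = λ·(3 - 4) - 3 ≡ 4. → (4, 4)
2B = (4, 4).
Finally 4A + 2B:
(3, 3) + (4, 4). λ = (4 - 3)/(4 - 3) ≡ 1/1 mod 13. 1⁻¹ ≡ 1 (mod 13), so λ ≡ 1.
  x = λ² - 3 - 4 = 1 - 7 ≡ 7; y = λ·(3 - 7) - 3 ≡ 6. → (7, 6)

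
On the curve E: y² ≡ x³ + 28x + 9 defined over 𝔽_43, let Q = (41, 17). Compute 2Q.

tangent at (41, 17): λ = (3·41² + 28)/(2·17) ≡ 40/34. 34⁻¹ ≡ 19 (mod 43), so λ ≡ 40·19 ≡ 29.
  x = λ² - 41 - 41 = 841 - 82 ≡ 28; y = λ·(41 - 28) - 17 ≡ 16. → (28, 16)

(28, 16)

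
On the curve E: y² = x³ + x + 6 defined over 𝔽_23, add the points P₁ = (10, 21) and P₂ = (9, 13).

(10, 21) + (9, 13). λ = (13 - 21)/(9 - 10) ≡ 15/22 mod 23. 22⁻¹ ≡ 22 (mod 23), so λ ≡ 8.
  x = λ² - 10 - 9 = 64 - 19 ≡ 22; y = λ·(10 - 22) - 21 ≡ 21. → (22, 21)

(22, 21)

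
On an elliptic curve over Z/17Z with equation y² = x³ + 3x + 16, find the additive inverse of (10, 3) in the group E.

-(10, 3) = (10, -3 mod 17) = (10, 14).

(10, 14)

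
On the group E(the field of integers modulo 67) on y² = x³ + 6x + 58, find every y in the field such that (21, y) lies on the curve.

20, 47

x³ + 6x + 58 = 9445 ≡ 65 (mod 67).
Square roots of 65 mod 67: 20 and 47 (since 20² = 400 ≡ 65).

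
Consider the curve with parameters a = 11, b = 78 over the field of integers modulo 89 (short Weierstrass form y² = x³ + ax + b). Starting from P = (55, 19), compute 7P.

(73, 16)

Repeated addition: build up to 7P.
2P: tangent at (55, 19): λ = (3·55² + 11)/(2·19) ≡ 8/38. 38⁻¹ ≡ 82 (mod 89), so λ ≡ 8·82 ≡ 33.
  x = λ² - 55 - 55 = 1089 - 110 ≡ 0; y = λ·(55 - 0) - 19 ≡ 16. → (0, 16)
3P: (0, 16) + (55, 19). λ = (19 - 16)/(55 - 0) ≡ 3/55 mod 89. 55⁻¹ ≡ 34 (mod 89) since 55·34 = 1870 ≡ 1, so λ ≡ 13.
  x = λ² - 0 - 55 = 169 - 55 ≡ 25; y = λ·(0 - 25) - 16 ≡ 15. → (25, 15)
4P: (25, 15) + (55, 19). λ = (19 - 15)/(55 - 25) ≡ 4/30 mod 89. 30⁻¹ ≡ 3 (mod 89), so λ ≡ 12.
  x = λ² - 25 - 55 = 144 - 80 ≡ 64; y = λ·(25 - 64) - 15 ≡ 51. → (64, 51)
5P: (64, 51) + (55, 19). λ = (19 - 51)/(55 - 64) ≡ 57/80 mod 89. 80⁻¹ ≡ 79 (mod 89), so λ ≡ 53.
  x = λ² - 64 - 55 = 2809 - 119 ≡ 20; y = λ·(64 - 20) - 51 ≡ 56. → (20, 56)
6P: (20, 56) + (55, 19). λ = (19 - 56)/(55 - 20) ≡ 52/35 mod 89. 35⁻¹ ≡ 28 (mod 89), so λ ≡ 32.
  x = λ² - 20 - 55 = 1024 - 75 ≡ 59; y = λ·(20 - 59) - 56 ≡ 31. → (59, 31)
7P: (59, 31) + (55, 19). λ = (19 - 31)/(55 - 59) ≡ 77/85 mod 89. 85⁻¹ ≡ 22 (mod 89) since 85·22 = 1870 ≡ 1, so λ ≡ 3.
  x = λ² - 59 - 55 = 9 - 114 ≡ 73; y = λ·(59 - 73) - 31 ≡ 16. → (73, 16)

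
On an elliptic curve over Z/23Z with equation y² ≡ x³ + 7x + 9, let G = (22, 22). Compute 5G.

Double-and-add on 5 = (101)₂. Start with G = (22, 22) for the leading 1-bit.
double: tangent at (22, 22): λ = (3·22² + 7)/(2·22) ≡ 10/21. 21⁻¹ ≡ 11 (mod 23), so λ ≡ 10·11 ≡ 18.
  x = λ² - 22 - 22 = 324 - 44 ≡ 4; y = λ·(22 - 4) - 22 ≡ 3. → (4, 3)
double: tangent at (4, 3): λ = (3·4² + 7)/(2·3) ≡ 9/6. 6⁻¹ ≡ 4 (mod 23), so λ ≡ 9·4 ≡ 13.
  x = λ² - 4 - 4 = 169 - 8 ≡ 0; y = λ·(4 - 0) - 3 ≡ 3. → (0, 3)
add G: (0, 3) + (22, 22). λ = (22 - 3)/(22 - 0) ≡ 19/22 mod 23. 22⁻¹ ≡ 22 (mod 23), so λ ≡ 4.
  x = λ² - 0 - 22 = 16 - 22 ≡ 17; y = λ·(0 - 17) - 3 ≡ 21. → (17, 21)

(17, 21)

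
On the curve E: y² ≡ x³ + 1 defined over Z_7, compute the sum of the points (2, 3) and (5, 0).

(1, 3)

(2, 3) + (5, 0). λ = (0 - 3)/(5 - 2) ≡ 4/3 mod 7. 3⁻¹ ≡ 5 (mod 7) since 3·5 = 15 ≡ 1, so λ ≡ 6.
  x = λ² - 2 - 5 = 36 - 7 ≡ 1; y = λ·(2 - 1) - 3 ≡ 3. → (1, 3)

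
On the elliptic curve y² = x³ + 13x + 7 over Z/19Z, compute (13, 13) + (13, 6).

O

The two points share x = 13 and their y-coordinates satisfy 13 + 6 ≡ 0 (mod 19), so they are inverses. Their sum is O.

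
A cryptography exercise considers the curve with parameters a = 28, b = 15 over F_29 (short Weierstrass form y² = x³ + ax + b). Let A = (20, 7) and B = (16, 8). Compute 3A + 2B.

First 3A:
Repeated addition: build up to 3A.
2A: tangent at (20, 7): λ = (3·20² + 28)/(2·7) ≡ 10/14. 14⁻¹ ≡ 27 (mod 29) since 14·27 = 378 ≡ 1, so λ ≡ 10·27 ≡ 9.
  x = λ² - 20 - 20 = 81 - 40 ≡ 12; y = λ·(20 - 12) - 7 ≡ 7. → (12, 7)
3A: (12, 7) + (20, 7). λ = (7 - 7)/(20 - 12) ≡ 0/8 mod 29. 8⁻¹ ≡ 11 (mod 29), so λ ≡ 0.
  x = λ² - 12 - 20 = 0 - 32 ≡ 26; y = λ·(12 - 26) - 7 ≡ 22. → (26, 22)
3A = (26, 22).
Next 2B:
Repeated addition: build up to 2B.
2B: tangent at (16, 8): λ = (3·16² + 28)/(2·8) ≡ 13/16. 16⁻¹ ≡ 20 (mod 29), so λ ≡ 13·20 ≡ 28.
  x = λ² - 16 - 16 = 784 - 32 ≡ 27; y = λ·(16 - 27) - 8 ≡ 3. → (27, 3)
2B = (27, 3).
Finally 3A + 2B:
(26, 22) + (27, 3). λ = (3 - 22)/(27 - 26) ≡ 10/1 mod 29. 1⁻¹ ≡ 1 (mod 29) since 1·1 = 1 ≡ 1, so λ ≡ 10.
  x = λ² - 26 - 27 = 100 - 53 ≡ 18; y = λ·(26 - 18) - 22 ≡ 0. → (18, 0)

(18, 0)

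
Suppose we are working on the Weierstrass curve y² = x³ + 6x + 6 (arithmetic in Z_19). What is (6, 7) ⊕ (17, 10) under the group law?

(6, 7) + (17, 10). λ = (10 - 7)/(17 - 6) ≡ 3/11 mod 19. 11⁻¹ ≡ 7 (mod 19), so λ ≡ 2.
  x = λ² - 6 - 17 = 4 - 23 ≡ 0; y = λ·(6 - 0) - 7 ≡ 5. → (0, 5)

(0, 5)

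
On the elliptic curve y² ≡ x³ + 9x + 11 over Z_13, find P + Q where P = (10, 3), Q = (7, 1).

(8, 7)

(10, 3) + (7, 1). λ = (1 - 3)/(7 - 10) ≡ 11/10 mod 13. 10⁻¹ ≡ 4 (mod 13), so λ ≡ 5.
  x = λ² - 10 - 7 = 25 - 17 ≡ 8; y = λ·(10 - 8) - 3 ≡ 7. → (8, 7)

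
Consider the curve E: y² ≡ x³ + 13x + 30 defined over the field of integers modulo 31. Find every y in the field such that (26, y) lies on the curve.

none

x³ + 13x + 30 = 17944 ≡ 26 (mod 31).
26 is a non-residue mod 31; no y exists.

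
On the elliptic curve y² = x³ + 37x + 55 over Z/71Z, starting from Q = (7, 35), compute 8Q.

Repeated addition: build up to 8Q.
2Q: tangent at (7, 35): λ = (3·7² + 37)/(2·35) ≡ 42/70. 70⁻¹ ≡ 70 (mod 71), so λ ≡ 42·70 ≡ 29.
  x = λ² - 7 - 7 = 841 - 14 ≡ 46; y = λ·(7 - 46) - 35 ≡ 41. → (46, 41)
3Q: (46, 41) + (7, 35). λ = (35 - 41)/(7 - 46) ≡ 65/32 mod 71. 32⁻¹ ≡ 20 (mod 71), so λ ≡ 22.
  x = λ² - 46 - 7 = 484 - 53 ≡ 5; y = λ·(46 - 5) - 41 ≡ 9. → (5, 9)
4Q: (5, 9) + (7, 35). λ = (35 - 9)/(7 - 5) ≡ 26/2 mod 71. 2⁻¹ ≡ 36 (mod 71), so λ ≡ 13.
  x = λ² - 5 - 7 = 169 - 12 ≡ 15; y = λ·(5 - 15) - 9 ≡ 3. → (15, 3)
5Q: (15, 3) + (7, 35). λ = (35 - 3)/(7 - 15) ≡ 32/63 mod 71. 63⁻¹ ≡ 62 (mod 71) since 63·62 = 3906 ≡ 1, so λ ≡ 67.
  x = λ² - 15 - 7 = 4489 - 22 ≡ 65; y = λ·(15 - 65) - 3 ≡ 55. → (65, 55)
6Q: (65, 55) + (7, 35). λ = (35 - 55)/(7 - 65) ≡ 51/13 mod 71. 13⁻¹ ≡ 11 (mod 71), so λ ≡ 64.
  x = λ² - 65 - 7 = 4096 - 72 ≡ 48; y = λ·(65 - 48) - 55 ≡ 39. → (48, 39)
7Q: (48, 39) + (7, 35). λ = (35 - 39)/(7 - 48) ≡ 67/30 mod 71. 30⁻¹ ≡ 45 (mod 71), so λ ≡ 33.
  x = λ² - 48 - 7 = 1089 - 55 ≡ 40; y = λ·(48 - 40) - 39 ≡ 12. → (40, 12)
8Q: (40, 12) + (7, 35). λ = (35 - 12)/(7 - 40) ≡ 23/38 mod 71. 38⁻¹ ≡ 43 (mod 71) since 38·43 = 1634 ≡ 1, so λ ≡ 66.
  x = λ² - 40 - 7 = 4356 - 47 ≡ 49; y = λ·(40 - 49) - 12 ≡ 33. → (49, 33)

(49, 33)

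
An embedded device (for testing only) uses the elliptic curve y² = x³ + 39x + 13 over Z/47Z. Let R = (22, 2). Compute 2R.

tangent at (22, 2): λ = (3·22² + 39)/(2·2) ≡ 34/4. 4⁻¹ ≡ 12 (mod 47), so λ ≡ 34·12 ≡ 32.
  x = λ² - 22 - 22 = 1024 - 44 ≡ 40; y = λ·(22 - 40) - 2 ≡ 33. → (40, 33)

(40, 33)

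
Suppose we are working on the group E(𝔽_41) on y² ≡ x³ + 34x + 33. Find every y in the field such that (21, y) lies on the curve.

x³ + 34x + 33 = 10008 ≡ 4 (mod 41).
Square roots of 4 mod 41: 2 and 39 (since 2² = 4 ≡ 4).

2, 39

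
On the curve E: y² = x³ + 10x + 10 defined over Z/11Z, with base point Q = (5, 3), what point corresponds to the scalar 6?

Double-and-add on 6 = (110)₂. Start with Q = (5, 3) for the leading 1-bit.
double: tangent at (5, 3): λ = (3·5² + 10)/(2·3) ≡ 8/6. 6⁻¹ ≡ 2 (mod 11), so λ ≡ 8·2 ≡ 5.
  x = λ² - 5 - 5 = 25 - 10 ≡ 4; y = λ·(5 - 4) - 3 ≡ 2. → (4, 2)
add Q: (4, 2) + (5, 3). λ = (3 - 2)/(5 - 4) ≡ 1/1 mod 11. 1⁻¹ ≡ 1 (mod 11), so λ ≡ 1.
  x = λ² - 4 - 5 = 1 - 9 ≡ 3; y = λ·(4 - 3) - 2 ≡ 10. → (3, 10)
double: tangent at (3, 10): λ = (3·3² + 10)/(2·10) ≡ 4/9. 9⁻¹ ≡ 5 (mod 11), so λ ≡ 4·5 ≡ 9.
  x = λ² - 3 - 3 = 81 - 6 ≡ 9; y = λ·(3 - 9) - 10 ≡ 2. → (9, 2)

(9, 2)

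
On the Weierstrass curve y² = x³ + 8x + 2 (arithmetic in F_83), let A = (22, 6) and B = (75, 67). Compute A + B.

(19, 46)

(22, 6) + (75, 67). λ = (67 - 6)/(75 - 22) ≡ 61/53 mod 83. 53⁻¹ ≡ 47 (mod 83), so λ ≡ 45.
  x = λ² - 22 - 75 = 2025 - 97 ≡ 19; y = λ·(22 - 19) - 6 ≡ 46. → (19, 46)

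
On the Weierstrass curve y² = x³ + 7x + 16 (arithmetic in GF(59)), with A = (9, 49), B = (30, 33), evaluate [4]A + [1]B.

(0, 4)

First 4A:
Repeated addition: build up to 4A.
2A: tangent at (9, 49): λ = (3·9² + 7)/(2·49) ≡ 14/39. 39⁻¹ ≡ 56 (mod 59) since 39·56 = 2184 ≡ 1, so λ ≡ 14·56 ≡ 17.
  x = λ² - 9 - 9 = 289 - 18 ≡ 35; y = λ·(9 - 35) - 49 ≡ 40. → (35, 40)
3A: (35, 40) + (9, 49). λ = (49 - 40)/(9 - 35) ≡ 9/33 mod 59. 33⁻¹ ≡ 34 (mod 59) since 33·34 = 1122 ≡ 1, so λ ≡ 11.
  x = λ² - 35 - 9 = 121 - 44 ≡ 18; y = λ·(35 - 18) - 40 ≡ 29. → (18, 29)
4A: (18, 29) + (9, 49). λ = (49 - 29)/(9 - 18) ≡ 20/50 mod 59. 50⁻¹ ≡ 13 (mod 59), so λ ≡ 24.
  x = λ² - 18 - 9 = 576 - 27 ≡ 18; y = λ·(18 - 18) - 29 ≡ 30. → (18, 30)
4A = (18, 30).
Finally 4A + B:
(18, 30) + (30, 33). λ = (33 - 30)/(30 - 18) ≡ 3/12 mod 59. 12⁻¹ ≡ 5 (mod 59) since 12·5 = 60 ≡ 1, so λ ≡ 15.
  x = λ² - 18 - 30 = 225 - 48 ≡ 0; y = λ·(18 - 0) - 30 ≡ 4. → (0, 4)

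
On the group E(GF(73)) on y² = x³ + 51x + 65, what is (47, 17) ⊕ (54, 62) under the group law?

(47, 17) + (54, 62). λ = (62 - 17)/(54 - 47) ≡ 45/7 mod 73. 7⁻¹ ≡ 21 (mod 73), so λ ≡ 69.
  x = λ² - 47 - 54 = 4761 - 101 ≡ 61; y = λ·(47 - 61) - 17 ≡ 39. → (61, 39)

(61, 39)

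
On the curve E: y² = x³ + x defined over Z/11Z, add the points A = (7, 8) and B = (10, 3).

(9, 10)

(7, 8) + (10, 3). λ = (3 - 8)/(10 - 7) ≡ 6/3 mod 11. 3⁻¹ ≡ 4 (mod 11), so λ ≡ 2.
  x = λ² - 7 - 10 = 4 - 17 ≡ 9; y = λ·(7 - 9) - 8 ≡ 10. → (9, 10)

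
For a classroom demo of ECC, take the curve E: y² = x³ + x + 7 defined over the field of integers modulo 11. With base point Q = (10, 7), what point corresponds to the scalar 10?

Double-and-add on 10 = (1010)₂. Start with Q = (10, 7) for the leading 1-bit.
double: tangent at (10, 7): λ = (3·10² + 1)/(2·7) ≡ 4/3. 3⁻¹ ≡ 4 (mod 11) since 3·4 = 12 ≡ 1, so λ ≡ 4·4 ≡ 5.
  x = λ² - 10 - 10 = 25 - 20 ≡ 5; y = λ·(10 - 5) - 7 ≡ 7. → (5, 7)
double: tangent at (5, 7): λ = (3·5² + 1)/(2·7) ≡ 10/3. 3⁻¹ ≡ 4 (mod 11), so λ ≡ 10·4 ≡ 7.
  x = λ² - 5 - 5 = 49 - 10 ≡ 6; y = λ·(5 - 6) - 7 ≡ 8. → (6, 8)
add Q: (6, 8) + (10, 7). λ = (7 - 8)/(10 - 6) ≡ 10/4 mod 11. 4⁻¹ ≡ 3 (mod 11) since 4·3 = 12 ≡ 1, so λ ≡ 8.
  x = λ² - 6 - 10 = 64 - 16 ≡ 4; y = λ·(6 - 4) - 8 ≡ 8. → (4, 8)
double: tangent at (4, 8): λ = (3·4² + 1)/(2·8) ≡ 5/5. 5⁻¹ ≡ 9 (mod 11) since 5·9 = 45 ≡ 1, so λ ≡ 5·9 ≡ 1.
  x = λ² - 4 - 4 = 1 - 8 ≡ 4; y = λ·(4 - 4) - 8 ≡ 3. → (4, 3)

(4, 3)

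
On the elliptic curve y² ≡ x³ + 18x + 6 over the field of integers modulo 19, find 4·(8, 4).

Write P = (8, 4).
Double-and-add on 4 = (100)₂. Start with P = (8, 4) for the leading 1-bit.
double: tangent at (8, 4): λ = (3·8² + 18)/(2·4) ≡ 1/8. 8⁻¹ ≡ 12 (mod 19), so λ ≡ 1·12 ≡ 12.
  x = λ² - 8 - 8 = 144 - 16 ≡ 14; y = λ·(8 - 14) - 4 ≡ 0. → (14, 0)
double: (14, 0) + (14, 0): same x and y₁ ≡ -y₂, so the sum is 𝒪.

O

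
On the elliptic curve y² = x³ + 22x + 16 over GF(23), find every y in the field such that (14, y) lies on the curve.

x³ + 22x + 16 = 3068 ≡ 9 (mod 23).
Square roots of 9 mod 23: 3 and 20 (since 3² = 9 ≡ 9).

3, 20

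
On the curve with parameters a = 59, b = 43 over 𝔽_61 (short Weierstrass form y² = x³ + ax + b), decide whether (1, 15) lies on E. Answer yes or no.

y² = 15² ≡ 42; x³ + 59x + 43 = 103 ≡ 42 (mod 61). 42 = 42.

yes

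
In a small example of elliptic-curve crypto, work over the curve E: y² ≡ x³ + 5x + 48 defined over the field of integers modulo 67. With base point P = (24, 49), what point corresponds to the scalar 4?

Double-and-add on 4 = (100)₂. Start with P = (24, 49) for the leading 1-bit.
double: tangent at (24, 49): λ = (3·24² + 5)/(2·49) ≡ 58/31. 31⁻¹ ≡ 13 (mod 67), so λ ≡ 58·13 ≡ 17.
  x = λ² - 24 - 24 = 289 - 48 ≡ 40; y = λ·(24 - 40) - 49 ≡ 14. → (40, 14)
double: tangent at (40, 14): λ = (3·40² + 5)/(2·14) ≡ 48/28. 28⁻¹ ≡ 12 (mod 67), so λ ≡ 48·12 ≡ 40.
  x = λ² - 40 - 40 = 1600 - 80 ≡ 46; y = λ·(40 - 46) - 14 ≡ 14. → (46, 14)

(46, 14)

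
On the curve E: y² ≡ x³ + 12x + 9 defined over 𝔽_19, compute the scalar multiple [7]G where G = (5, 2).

(11, 3)

Repeated addition: build up to 7G.
2G: tangent at (5, 2): λ = (3·5² + 12)/(2·2) ≡ 11/4. 4⁻¹ ≡ 5 (mod 19), so λ ≡ 11·5 ≡ 17.
  x = λ² - 5 - 5 = 289 - 10 ≡ 13; y = λ·(5 - 13) - 2 ≡ 14. → (13, 14)
3G: (13, 14) + (5, 2). λ = (2 - 14)/(5 - 13) ≡ 7/11 mod 19. 11⁻¹ ≡ 7 (mod 19), so λ ≡ 11.
  x = λ² - 13 - 5 = 121 - 18 ≡ 8; y = λ·(13 - 8) - 14 ≡ 3. → (8, 3)
4G: (8, 3) + (5, 2). λ = (2 - 3)/(5 - 8) ≡ 18/16 mod 19. 16⁻¹ ≡ 6 (mod 19), so λ ≡ 13.
  x = λ² - 8 - 5 = 169 - 13 ≡ 4; y = λ·(8 - 4) - 3 ≡ 11. → (4, 11)
5G: (4, 11) + (5, 2). λ = (2 - 11)/(5 - 4) ≡ 10/1 mod 19. 1⁻¹ ≡ 1 (mod 19) since 1·1 = 1 ≡ 1, so λ ≡ 10.
  x = λ² - 4 - 5 = 100 - 9 ≡ 15; y = λ·(4 - 15) - 11 ≡ 12. → (15, 12)
6G: (15, 12) + (5, 2). λ = (2 - 12)/(5 - 15) ≡ 9/9 mod 19. 9⁻¹ ≡ 17 (mod 19), so λ ≡ 1.
  x = λ² - 15 - 5 = 1 - 20 ≡ 0; y = λ·(15 - 0) - 12 ≡ 3. → (0, 3)
7G: (0, 3) + (5, 2). λ = (2 - 3)/(5 - 0) ≡ 18/5 mod 19. 5⁻¹ ≡ 4 (mod 19), so λ ≡ 15.
  x = λ² - 0 - 5 = 225 - 5 ≡ 11; y = λ·(0 - 11) - 3 ≡ 3. → (11, 3)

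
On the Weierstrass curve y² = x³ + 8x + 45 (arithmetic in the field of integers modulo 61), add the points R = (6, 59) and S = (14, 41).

(6, 59) + (14, 41). λ = (41 - 59)/(14 - 6) ≡ 43/8 mod 61. 8⁻¹ ≡ 23 (mod 61), so λ ≡ 13.
  x = λ² - 6 - 14 = 169 - 20 ≡ 27; y = λ·(6 - 27) - 59 ≡ 34. → (27, 34)

(27, 34)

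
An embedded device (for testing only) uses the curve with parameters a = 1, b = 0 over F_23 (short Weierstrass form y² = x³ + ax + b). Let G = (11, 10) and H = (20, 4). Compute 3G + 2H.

(20, 19)

First 3G:
Repeated addition: build up to 3G.
2G: tangent at (11, 10): λ = (3·11² + 1)/(2·10) ≡ 19/20. 20⁻¹ ≡ 15 (mod 23), so λ ≡ 19·15 ≡ 9.
  x = λ² - 11 - 11 = 81 - 22 ≡ 13; y = λ·(11 - 13) - 10 ≡ 18. → (13, 18)
3G: (13, 18) + (11, 10). λ = (10 - 18)/(11 - 13) ≡ 15/21 mod 23. 21⁻¹ ≡ 11 (mod 23) since 21·11 = 231 ≡ 1, so λ ≡ 4.
  x = λ² - 13 - 11 = 16 - 24 ≡ 15; y = λ·(13 - 15) - 18 ≡ 20. → (15, 20)
3G = (15, 20).
Next 2H:
Repeated addition: build up to 2H.
2H: tangent at (20, 4): λ = (3·20² + 1)/(2·4) ≡ 5/8. 8⁻¹ ≡ 3 (mod 23) since 8·3 = 24 ≡ 1, so λ ≡ 5·3 ≡ 15.
  x = λ² - 20 - 20 = 225 - 40 ≡ 1; y = λ·(20 - 1) - 4 ≡ 5. → (1, 5)
2H = (1, 5).
Finally 3G + 2H:
(15, 20) + (1, 5). λ = (5 - 20)/(1 - 15) ≡ 8/9 mod 23. 9⁻¹ ≡ 18 (mod 23) since 9·18 = 162 ≡ 1, so λ ≡ 6.
  x = λ² - 15 - 1 = 36 - 16 ≡ 20; y = λ·(15 - 20) - 20 ≡ 19. → (20, 19)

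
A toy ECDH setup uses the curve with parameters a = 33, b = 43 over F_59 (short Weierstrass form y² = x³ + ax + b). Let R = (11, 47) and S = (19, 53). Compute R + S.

(48, 58)

(11, 47) + (19, 53). λ = (53 - 47)/(19 - 11) ≡ 6/8 mod 59. 8⁻¹ ≡ 37 (mod 59), so λ ≡ 45.
  x = λ² - 11 - 19 = 2025 - 30 ≡ 48; y = λ·(11 - 48) - 47 ≡ 58. → (48, 58)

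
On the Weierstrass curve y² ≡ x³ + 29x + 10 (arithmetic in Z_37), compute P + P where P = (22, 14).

(9, 1)

tangent at (22, 14): λ = (3·22² + 29)/(2·14) ≡ 1/28. 28⁻¹ ≡ 4 (mod 37), so λ ≡ 1·4 ≡ 4.
  x = λ² - 22 - 22 = 16 - 44 ≡ 9; y = λ·(22 - 9) - 14 ≡ 1. → (9, 1)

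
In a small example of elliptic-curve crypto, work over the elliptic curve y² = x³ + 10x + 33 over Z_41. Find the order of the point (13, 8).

2P: tangent at (13, 8): λ = (3·13² + 10)/(2·8) ≡ 25/16. 16⁻¹ ≡ 18 (mod 41), so λ ≡ 25·18 ≡ 40.
  x = λ² - 13 - 13 = 1600 - 26 ≡ 16; y = λ·(13 - 16) - 8 ≡ 36. → (16, 36)
3P: (16, 36) + (13, 8). λ = (8 - 36)/(13 - 16) ≡ 13/38 mod 41. 38⁻¹ ≡ 27 (mod 41), so λ ≡ 23.
  x = λ² - 16 - 13 = 529 - 29 ≡ 8; y = λ·(16 - 8) - 36 ≡ 25. → (8, 25)
4P: (8, 25) + (13, 8). λ = (8 - 25)/(13 - 8) ≡ 24/5 mod 41. 5⁻¹ ≡ 33 (mod 41) since 5·33 = 165 ≡ 1, so λ ≡ 13.
  x = λ² - 8 - 13 = 169 - 21 ≡ 25; y = λ·(8 - 25) - 25 ≡ 0. → (25, 0)
5P: (25, 0) + (13, 8). λ = (8 - 0)/(13 - 25) ≡ 8/29 mod 41. 29⁻¹ ≡ 17 (mod 41) since 29·17 = 493 ≡ 1, so λ ≡ 13.
  x = λ² - 25 - 13 = 169 - 38 ≡ 8; y = λ·(25 - 8) - 0 ≡ 16. → (8, 16)
6P: (8, 16) + (13, 8). λ = (8 - 16)/(13 - 8) ≡ 33/5 mod 41. 5⁻¹ ≡ 33 (mod 41) since 5·33 = 165 ≡ 1, so λ ≡ 23.
  x = λ² - 8 - 13 = 529 - 21 ≡ 16; y = λ·(8 - 16) - 16 ≡ 5. → (16, 5)
7P: (16, 5) + (13, 8). λ = (8 - 5)/(13 - 16) ≡ 3/38 mod 41. 38⁻¹ ≡ 27 (mod 41), so λ ≡ 40.
  x = λ² - 16 - 13 = 1600 - 29 ≡ 13; y = λ·(16 - 13) - 5 ≡ 33. → (13, 33)
8P: (13, 33) + (13, 8): same x and y₁ ≡ -y₂, so the sum is O.
8P = O, so the order is 8.

8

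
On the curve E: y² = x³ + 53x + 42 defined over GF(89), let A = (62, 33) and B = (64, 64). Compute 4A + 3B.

(86, 37)

First 4A:
Double-and-add on 4 = (100)₂. Start with A = (62, 33) for the leading 1-bit.
double: tangent at (62, 33): λ = (3·62² + 53)/(2·33) ≡ 15/66. 66⁻¹ ≡ 58 (mod 89), so λ ≡ 15·58 ≡ 69.
  x = λ² - 62 - 62 = 4761 - 124 ≡ 9; y = λ·(62 - 9) - 33 ≡ 64. → (9, 64)
double: tangent at (9, 64): λ = (3·9² + 53)/(2·64) ≡ 29/39. 39⁻¹ ≡ 16 (mod 89), so λ ≡ 29·16 ≡ 19.
  x = λ² - 9 - 9 = 361 - 18 ≡ 76; y = λ·(9 - 76) - 64 ≡ 87. → (76, 87)
4A = (76, 87).
Next 3B:
Repeated addition: build up to 3B.
2B: tangent at (64, 64): λ = (3·64² + 53)/(2·64) ≡ 59/39. 39⁻¹ ≡ 16 (mod 89) since 39·16 = 624 ≡ 1, so λ ≡ 59·16 ≡ 54.
  x = λ² - 64 - 64 = 2916 - 128 ≡ 29; y = λ·(64 - 29) - 64 ≡ 46. → (29, 46)
3B: (29, 46) + (64, 64). λ = (64 - 46)/(64 - 29) ≡ 18/35 mod 89. 35⁻¹ ≡ 28 (mod 89), so λ ≡ 59.
  x = λ² - 29 - 64 = 3481 - 93 ≡ 6; y = λ·(29 - 6) - 46 ≡ 65. → (6, 65)
3B = (6, 65).
Finally 4A + 3B:
(76, 87) + (6, 65). λ = (65 - 87)/(6 - 76) ≡ 67/19 mod 89. 19⁻¹ ≡ 75 (mod 89), so λ ≡ 41.
  x = λ² - 76 - 6 = 1681 - 82 ≡ 86; y = λ·(76 - 86) - 87 ≡ 37. → (86, 37)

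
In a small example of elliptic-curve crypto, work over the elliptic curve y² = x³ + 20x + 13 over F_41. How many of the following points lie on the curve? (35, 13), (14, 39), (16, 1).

(35, 13): 13² ≡ 5, rhs ≡ 5 → on.
(14, 39): 39² ≡ 4, rhs ≡ 3 → off.
(16, 1): 1² ≡ 1, rhs ≡ 1 → on.

2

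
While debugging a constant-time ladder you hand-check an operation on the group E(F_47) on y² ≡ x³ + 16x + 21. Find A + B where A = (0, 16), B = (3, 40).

(0, 16) + (3, 40). λ = (40 - 16)/(3 - 0) ≡ 24/3 mod 47. 3⁻¹ ≡ 16 (mod 47) since 3·16 = 48 ≡ 1, so λ ≡ 8.
  x = λ² - 0 - 3 = 64 - 3 ≡ 14; y = λ·(0 - 14) - 16 ≡ 13. → (14, 13)

(14, 13)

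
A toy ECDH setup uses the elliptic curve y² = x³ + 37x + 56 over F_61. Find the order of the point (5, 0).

2P: (5, 0) + (5, 0): same x and y₁ ≡ -y₂, so the sum is the point at infinity.
2P = the point at infinity, so the order is 2.

2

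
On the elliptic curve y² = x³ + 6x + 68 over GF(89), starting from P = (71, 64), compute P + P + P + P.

Repeated addition: build up to 4P.
2P: tangent at (71, 64): λ = (3·71² + 6)/(2·64) ≡ 88/39. 39⁻¹ ≡ 16 (mod 89), so λ ≡ 88·16 ≡ 73.
  x = λ² - 71 - 71 = 5329 - 142 ≡ 25; y = λ·(71 - 25) - 64 ≡ 1. → (25, 1)
3P: (25, 1) + (71, 64). λ = (64 - 1)/(71 - 25) ≡ 63/46 mod 89. 46⁻¹ ≡ 60 (mod 89), so λ ≡ 42.
  x = λ² - 25 - 71 = 1764 - 96 ≡ 66; y = λ·(25 - 66) - 1 ≡ 57. → (66, 57)
4P: (66, 57) + (71, 64). λ = (64 - 57)/(71 - 66) ≡ 7/5 mod 89. 5⁻¹ ≡ 18 (mod 89), so λ ≡ 37.
  x = λ² - 66 - 71 = 1369 - 137 ≡ 75; y = λ·(66 - 75) - 57 ≡ 55. → (75, 55)

(75, 55)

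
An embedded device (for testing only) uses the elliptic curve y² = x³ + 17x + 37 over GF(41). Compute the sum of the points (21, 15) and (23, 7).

(21, 15) + (23, 7). λ = (7 - 15)/(23 - 21) ≡ 33/2 mod 41. 2⁻¹ ≡ 21 (mod 41) since 2·21 = 42 ≡ 1, so λ ≡ 37.
  x = λ² - 21 - 23 = 1369 - 44 ≡ 13; y = λ·(21 - 13) - 15 ≡ 35. → (13, 35)

(13, 35)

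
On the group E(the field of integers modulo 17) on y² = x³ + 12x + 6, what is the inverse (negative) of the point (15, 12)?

(15, 5)

-(15, 12) = (15, -12 mod 17) = (15, 5).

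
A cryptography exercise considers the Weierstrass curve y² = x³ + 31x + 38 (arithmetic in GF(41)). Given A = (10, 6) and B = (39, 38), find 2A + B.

First 2A:
Repeated addition: build up to 2A.
2A: tangent at (10, 6): λ = (3·10² + 31)/(2·6) ≡ 3/12. 12⁻¹ ≡ 24 (mod 41) since 12·24 = 288 ≡ 1, so λ ≡ 3·24 ≡ 31.
  x = λ² - 10 - 10 = 961 - 20 ≡ 39; y = λ·(10 - 39) - 6 ≡ 38. → (39, 38)
2A = (39, 38).
Finally 2A + B:
tangent at (39, 38): λ = (3·39² + 31)/(2·38) ≡ 2/35. 35⁻¹ ≡ 34 (mod 41), so λ ≡ 2·34 ≡ 27.
  x = λ² - 39 - 39 = 729 - 78 ≡ 36; y = λ·(39 - 36) - 38 ≡ 2. → (36, 2)

(36, 2)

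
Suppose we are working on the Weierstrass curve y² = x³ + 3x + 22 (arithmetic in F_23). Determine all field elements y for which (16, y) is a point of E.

x³ + 3x + 22 = 4166 ≡ 3 (mod 23).
Square roots of 3 mod 23: 7 and 16 (since 7² = 49 ≡ 3).

7, 16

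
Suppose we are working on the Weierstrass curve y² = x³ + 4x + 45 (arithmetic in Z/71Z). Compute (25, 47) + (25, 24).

The two points share x = 25 and their y-coordinates satisfy 47 + 24 ≡ 0 (mod 71), so they are inverses. Their sum is O.

O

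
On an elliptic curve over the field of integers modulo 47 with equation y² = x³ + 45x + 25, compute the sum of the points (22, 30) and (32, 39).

(22, 30) + (32, 39). λ = (39 - 30)/(32 - 22) ≡ 9/10 mod 47. 10⁻¹ ≡ 33 (mod 47) since 10·33 = 330 ≡ 1, so λ ≡ 15.
  x = λ² - 22 - 32 = 225 - 54 ≡ 30; y = λ·(22 - 30) - 30 ≡ 38. → (30, 38)

(30, 38)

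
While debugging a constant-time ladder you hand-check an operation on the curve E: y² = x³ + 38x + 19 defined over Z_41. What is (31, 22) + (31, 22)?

(22, 8)

tangent at (31, 22): λ = (3·31² + 38)/(2·22) ≡ 10/3. 3⁻¹ ≡ 14 (mod 41) since 3·14 = 42 ≡ 1, so λ ≡ 10·14 ≡ 17.
  x = λ² - 31 - 31 = 289 - 62 ≡ 22; y = λ·(31 - 22) - 22 ≡ 8. → (22, 8)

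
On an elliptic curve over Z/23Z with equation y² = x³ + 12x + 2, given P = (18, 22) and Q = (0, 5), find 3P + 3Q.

(13, 20)

First 3P:
Repeated addition: build up to 3P.
2P: tangent at (18, 22): λ = (3·18² + 12)/(2·22) ≡ 18/21. 21⁻¹ ≡ 11 (mod 23) since 21·11 = 231 ≡ 1, so λ ≡ 18·11 ≡ 14.
  x = λ² - 18 - 18 = 196 - 36 ≡ 22; y = λ·(18 - 22) - 22 ≡ 14. → (22, 14)
3P: (22, 14) + (18, 22). λ = (22 - 14)/(18 - 22) ≡ 8/19 mod 23. 19⁻¹ ≡ 17 (mod 23), so λ ≡ 21.
  x = λ² - 22 - 18 = 441 - 40 ≡ 10; y = λ·(22 - 10) - 14 ≡ 8. → (10, 8)
3P = (10, 8).
Next 3Q:
Repeated addition: build up to 3Q.
2Q: tangent at (0, 5): λ = (3·0² + 12)/(2·5) ≡ 12/10. 10⁻¹ ≡ 7 (mod 23), so λ ≡ 12·7 ≡ 15.
  x = λ² - 0 - 0 = 225 - 0 ≡ 18; y = λ·(0 - 18) - 5 ≡ 1. → (18, 1)
3Q: (18, 1) + (0, 5). λ = (5 - 1)/(0 - 18) ≡ 4/5 mod 23. 5⁻¹ ≡ 14 (mod 23) since 5·14 = 70 ≡ 1, so λ ≡ 10.
  x = λ² - 18 - 0 = 100 - 18 ≡ 13; y = λ·(18 - 13) - 1 ≡ 3. → (13, 3)
3Q = (13, 3).
Finally 3P + 3Q:
(10, 8) + (13, 3). λ = (3 - 8)/(13 - 10) ≡ 18/3 mod 23. 3⁻¹ ≡ 8 (mod 23) since 3·8 = 24 ≡ 1, so λ ≡ 6.
  x = λ² - 10 - 13 = 36 - 23 ≡ 13; y = λ·(10 - 13) - 8 ≡ 20. → (13, 20)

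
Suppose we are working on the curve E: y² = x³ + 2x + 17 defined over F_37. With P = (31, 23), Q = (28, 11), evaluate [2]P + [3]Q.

First 2P:
Repeated addition: build up to 2P.
2P: tangent at (31, 23): λ = (3·31² + 2)/(2·23) ≡ 36/9. 9⁻¹ ≡ 33 (mod 37), so λ ≡ 36·33 ≡ 4.
  x = λ² - 31 - 31 = 16 - 62 ≡ 28; y = λ·(31 - 28) - 23 ≡ 26. → (28, 26)
2P = (28, 26).
Next 3Q:
Repeated addition: build up to 3Q.
2Q: tangent at (28, 11): λ = (3·28² + 2)/(2·11) ≡ 23/22. 22⁻¹ ≡ 32 (mod 37), so λ ≡ 23·32 ≡ 33.
  x = λ² - 28 - 28 = 1089 - 56 ≡ 34; y = λ·(28 - 34) - 11 ≡ 13. → (34, 13)
3Q: (34, 13) + (28, 11). λ = (11 - 13)/(28 - 34) ≡ 35/31 mod 37. 31⁻¹ ≡ 6 (mod 37) since 31·6 = 186 ≡ 1, so λ ≡ 25.
  x = λ² - 34 - 28 = 625 - 62 ≡ 8; y = λ·(34 - 8) - 13 ≡ 8. → (8, 8)
3Q = (8, 8).
Finally 2P + 3Q:
(28, 26) + (8, 8). λ = (8 - 26)/(8 - 28) ≡ 19/17 mod 37. 17⁻¹ ≡ 24 (mod 37) since 17·24 = 408 ≡ 1, so λ ≡ 12.
  x = λ² - 28 - 8 = 144 - 36 ≡ 34; y = λ·(28 - 34) - 26 ≡ 13. → (34, 13)

(34, 13)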